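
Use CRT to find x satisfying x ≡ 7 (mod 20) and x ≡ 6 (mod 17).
227

Using Chinese Remainder Theorem:
M = 20 × 17 = 340
M1 = 17, M2 = 20
y1 = 17^(-1) mod 20 = 13
y2 = 20^(-1) mod 17 = 6
x = (7×17×13 + 6×20×6) mod 340 = 227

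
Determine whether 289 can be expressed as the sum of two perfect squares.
0² + 17² (a=0, b=17)

Factorization: 289 = 17^2
By Fermat: n is sum of two squares iff every prime p ≡ 3 (mod 4) appears to even power.
All primes ≡ 3 (mod 4) appear to even power.
Search a = 0, 1, 2, … for 289 - a² a perfect square: first hit at a = 0: 289 - 0 = 289 = 17².
289 = 0² + 17² = 0 + 289 ✓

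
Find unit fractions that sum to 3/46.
1/16 + 1/368

Greedy algorithm:
3/46: ceiling(46/3) = 16, use 1/16
1/368: ceiling(368/1) = 368, use 1/368
Result: 3/46 = 1/16 + 1/368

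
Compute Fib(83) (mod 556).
173

Matrix identity: Q^n = [[F_(n+1), F_n], [F_n, F_(n-1)]] with Q = [[1,1],[1,0]].
n = 83 = 1010011₂. Square-and-multiply, entries mod 556:
Q^1 = [[1,1],[1,0]]
Q^2 = (Q^1)² = [[2,1],[1,1]]
Q^5 = (Q^2)²·Q = [[8,5],[5,3]]
Q^10 = (Q^5)² = [[89,55],[55,34]]
Q^20 = (Q^10)² = [[382,93],[93,289]]
Q^41 = (Q^20)²·Q = [[136,5],[5,131]]
Q^83 = (Q^41)²·Q = [[396,173],[173,223]]
F_83 mod 556 = Q^83[0][1] = 173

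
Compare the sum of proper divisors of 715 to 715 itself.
deficient

Proper divisors of 715: sum = 1 + 5 + 11 + 13 + 55 + 65 + 143 = 293
Since 293 < 715, 715 is deficient.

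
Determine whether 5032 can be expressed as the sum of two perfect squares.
26² + 66² (a=26, b=66)

Factorization: 5032 = 2^3 × 17 × 37
By Fermat: n is sum of two squares iff every prime p ≡ 3 (mod 4) appears to even power.
All primes ≡ 3 (mod 4) appear to even power.
Search a = 0, 1, 2, … for 5032 - a² a perfect square: first hit at a = 26: 5032 - 676 = 4356 = 66².
5032 = 26² + 66² = 676 + 4356 ✓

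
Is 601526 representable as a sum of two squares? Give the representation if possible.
Not possible

Factorization: 601526 = 2 × 67^3
By Fermat: n is sum of two squares iff every prime p ≡ 3 (mod 4) appears to even power.
Prime(s) ≡ 3 (mod 4) with odd exponent: [(67, 3)]
Therefore 601526 cannot be expressed as a² + b².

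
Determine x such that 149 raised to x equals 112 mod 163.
151

Baby-step giant-step with step n = ⌈√163⌉ = 13.
Baby steps 149^j mod 163 (j:value) for j=0..12: 0:1, 1:149, 2:33, 3:27, 4:111, 5:76, 6:77, 7:63, 8:96, 9:123, 10:71, 11:147, 12:61.
Giant-step multiplier: 149^(-13) ≡ 149^(162-13) = 149^149 ≡ 117 (mod 163).
Giant steps γ_i = 112·117^i mod 163: γ_0=112, γ_1=64, γ_2=153, γ_3=134, γ_4=30, γ_5=87, γ_6=73, γ_7=65, γ_8=107, γ_9=131, γ_10=5, γ_11=96 (in table at j=8).
x = i·n + j = 11·13 + 8 = 151.
Check: 149^151 ≡ 112 (mod 163).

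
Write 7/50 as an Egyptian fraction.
1/8 + 1/67 + 1/13400

Greedy algorithm:
7/50: ceiling(50/7) = 8, use 1/8
3/200: ceiling(200/3) = 67, use 1/67
1/13400: ceiling(13400/1) = 13400, use 1/13400
Result: 7/50 = 1/8 + 1/67 + 1/13400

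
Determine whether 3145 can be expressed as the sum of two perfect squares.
3² + 56² (a=3, b=56)

Factorization: 3145 = 5 × 17 × 37
By Fermat: n is sum of two squares iff every prime p ≡ 3 (mod 4) appears to even power.
All primes ≡ 3 (mod 4) appear to even power.
Search a = 0, 1, 2, … for 3145 - a² a perfect square: first hit at a = 3: 3145 - 9 = 3136 = 56².
3145 = 3² + 56² = 9 + 3136 ✓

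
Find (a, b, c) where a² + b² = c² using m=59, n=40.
(1881, 4720, 5081)

Euclid's formula: a = m² - n², b = 2mn, c = m² + n²
m = 59, n = 40
a = 59² - 40² = 3481 - 1600 = 1881
b = 2 × 59 × 40 = 4720
c = 59² + 40² = 3481 + 1600 = 5081
Verification: 1881² + 4720² = 3538161 + 22278400 = 25816561 = 5081² ✓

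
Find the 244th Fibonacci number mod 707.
598

Matrix identity: Q^n = [[F_(n+1), F_n], [F_n, F_(n-1)]] with Q = [[1,1],[1,0]].
n = 244 = 11110100₂. Square-and-multiply, entries mod 707:
Q^1 = [[1,1],[1,0]]
Q^3 = (Q^1)²·Q = [[3,2],[2,1]]
Q^7 = (Q^3)²·Q = [[21,13],[13,8]]
Q^15 = (Q^7)²·Q = [[280,610],[610,377]]
Q^30 = (Q^15)² = [[141,608],[608,240]]
Q^61 = (Q^30)²·Q = [[447,695],[695,459]]
Q^122 = (Q^61)² = [[579,440],[440,139]]
Q^244 = (Q^122)² = [[5,598],[598,114]]
F_244 mod 707 = Q^244[0][1] = 598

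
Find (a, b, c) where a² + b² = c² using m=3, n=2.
(5, 12, 13)

Euclid's formula: a = m² - n², b = 2mn, c = m² + n²
m = 3, n = 2
a = 3² - 2² = 9 - 4 = 5
b = 2 × 3 × 2 = 12
c = 3² + 2² = 9 + 4 = 13
Verification: 5² + 12² = 25 + 144 = 169 = 13² ✓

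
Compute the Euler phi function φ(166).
82

166 = 2 × 83
φ(n) = n × ∏(1 - 1/p) for each prime p dividing n
φ(166) = 166 × (1 - 1/2) × (1 - 1/83) = 82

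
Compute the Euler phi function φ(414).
132

414 = 2 × 3^2 × 23
φ(n) = n × ∏(1 - 1/p) for each prime p dividing n
φ(414) = 414 × (1 - 1/2) × (1 - 1/3) × (1 - 1/23) = 132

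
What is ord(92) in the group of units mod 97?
96

97 is prime, so ord(92) divides φ(97) = 96.
Divisors of 96: 1, 2, 3, 4, 6, 8, 12, 16, 24, 32, 48, 96.
Repeated squaring: 92^1 ≡ 92, 92^2 ≡ 25, 92^4 ≡ 43, 92^8 ≡ 6, 92^16 ≡ 36, 92^32 ≡ 35, 92^64 ≡ 61 (mod 97).
Test 92^d mod 97 for each divisor d in increasing order:
92^1 ≡ 92
92^2 ≡ 25
92^3 = 92^2·92^1 ≡ 69
92^4 ≡ 43
92^6 = 92^4·92^2 ≡ 8
92^8 ≡ 6
92^12 = 92^8·92^4 ≡ 64
92^16 ≡ 36
92^24 = 92^16·92^8 ≡ 22
92^32 ≡ 35
92^48 = 92^32·92^16 ≡ 96
92^96 = 92^64·92^32 ≡ 1  ← first divisor giving 1
The order is 96.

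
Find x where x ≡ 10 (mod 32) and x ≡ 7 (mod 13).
202

Using Chinese Remainder Theorem:
M = 32 × 13 = 416
M1 = 13, M2 = 32
y1 = 13^(-1) mod 32 = 5
y2 = 32^(-1) mod 13 = 11
x = (10×13×5 + 7×32×11) mod 416 = 202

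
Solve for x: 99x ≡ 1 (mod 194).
49

gcd(99, 194) = 1, so the inverse exists.
Extended Euclidean algorithm on (194, 99):
194 = 1 × 99 + 95  ⟹  95 = (1)·194 + (-1)·99
99 = 1 × 95 + 4  ⟹  4 = (-1)·194 + (2)·99
95 = 23 × 4 + 3  ⟹  3 = (24)·194 + (-47)·99
4 = 1 × 3 + 1  ⟹  1 = (-25)·194 + (49)·99
So (49)·99 ≡ 1 (mod 194), i.e. 99^(-1) ≡ 49 (mod 194).
Check: 99 × 49 = 4851 ≡ 1 (mod 194)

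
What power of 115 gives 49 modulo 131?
48

Baby-step giant-step with step n = ⌈√131⌉ = 12.
Baby steps 115^j mod 131 (j:value) for j=0..11: 0:1, 1:115, 2:125, 3:96, 4:36, 5:79, 6:46, 7:50, 8:117, 9:93, 10:84, 11:97.
Giant-step multiplier: 115^(-12) ≡ 115^(130-12) = 115^118 ≡ 59 (mod 131).
Giant steps γ_i = 49·59^i mod 131: γ_0=49, γ_1=9, γ_2=7, γ_3=20, γ_4=1 (in table at j=0).
x = i·n + j = 4·12 + 0 = 48.
Check: 115^48 ≡ 49 (mod 131).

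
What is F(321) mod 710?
686

Matrix identity: Q^n = [[F_(n+1), F_n], [F_n, F_(n-1)]] with Q = [[1,1],[1,0]].
n = 321 = 101000001₂. Square-and-multiply, entries mod 710:
Q^1 = [[1,1],[1,0]]
Q^2 = (Q^1)² = [[2,1],[1,1]]
Q^5 = (Q^2)²·Q = [[8,5],[5,3]]
Q^10 = (Q^5)² = [[89,55],[55,34]]
Q^20 = (Q^10)² = [[296,375],[375,631]]
Q^40 = (Q^20)² = [[331,435],[435,606]]
Q^80 = (Q^40)² = [[586,55],[55,531]]
Q^160 = (Q^80)² = [[651,375],[375,276]]
Q^321 = (Q^160)²·Q = [[411,686],[686,435]]
F_321 mod 710 = Q^321[0][1] = 686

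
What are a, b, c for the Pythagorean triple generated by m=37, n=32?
(345, 2368, 2393)

Euclid's formula: a = m² - n², b = 2mn, c = m² + n²
m = 37, n = 32
a = 37² - 32² = 1369 - 1024 = 345
b = 2 × 37 × 32 = 2368
c = 37² + 32² = 1369 + 1024 = 2393
Verification: 345² + 2368² = 119025 + 5607424 = 5726449 = 2393² ✓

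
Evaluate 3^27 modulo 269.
227

Repeated squaring. Binary of 27 = 11011.
3^1 ≡ 3 (mod 269); 3^2 ≡ 9 (mod 269); 3^4 ≡ 81 (mod 269); 3^8 ≡ 105 (mod 269); 3^16 ≡ 265 (mod 269)
3^27 = 3^1 × 3^2 × 3^8 × 3^16 ≡ 227 (mod 269)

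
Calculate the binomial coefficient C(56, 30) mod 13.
6

Using Lucas' theorem:
Write n=56 and k=30 in base 13:
n in base 13: [4, 4]
k in base 13: [2, 4]
C(56,30) mod 13 = ∏ C(n_i, k_i) mod 13
Digit binomials (mod 13): C(4,2) = 6; C(4,4) = 1
Product: 6 × 1 = 6 ≡ 6 (mod 13)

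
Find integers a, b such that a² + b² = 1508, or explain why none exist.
8² + 38² (a=8, b=38)

Factorization: 1508 = 2^2 × 13 × 29
By Fermat: n is sum of two squares iff every prime p ≡ 3 (mod 4) appears to even power.
All primes ≡ 3 (mod 4) appear to even power.
Search a = 0, 1, 2, … for 1508 - a² a perfect square: first hit at a = 8: 1508 - 64 = 1444 = 38².
1508 = 8² + 38² = 64 + 1444 ✓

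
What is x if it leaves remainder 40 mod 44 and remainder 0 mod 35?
700

Using Chinese Remainder Theorem:
M = 44 × 35 = 1540
M1 = 35, M2 = 44
y1 = 35^(-1) mod 44 = 39
y2 = 44^(-1) mod 35 = 4
x = (40×35×39 + 0×44×4) mod 1540 = 700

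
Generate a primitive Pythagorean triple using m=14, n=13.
(27, 364, 365)

Euclid's formula: a = m² - n², b = 2mn, c = m² + n²
m = 14, n = 13
a = 14² - 13² = 196 - 169 = 27
b = 2 × 14 × 13 = 364
c = 14² + 13² = 196 + 169 = 365
Verification: 27² + 364² = 729 + 132496 = 133225 = 365² ✓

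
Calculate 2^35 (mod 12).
8

Repeated squaring. Binary of 35 = 100011.
2^1 ≡ 2 (mod 12); 2^2 ≡ 4 (mod 12); 2^4 ≡ 4 (mod 12); 2^8 ≡ 4 (mod 12); 2^16 ≡ 4 (mod 12); 2^32 ≡ 4 (mod 12)
2^35 = 2^1 × 2^2 × 2^32 ≡ 8 (mod 12)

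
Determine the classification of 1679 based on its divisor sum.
deficient

Proper divisors of 1679: sum = 1 + 23 + 73 = 97
Since 97 < 1679, 1679 is deficient.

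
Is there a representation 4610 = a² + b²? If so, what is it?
11² + 67² (a=11, b=67)

Factorization: 4610 = 2 × 5 × 461
By Fermat: n is sum of two squares iff every prime p ≡ 3 (mod 4) appears to even power.
All primes ≡ 3 (mod 4) appear to even power.
Search a = 0, 1, 2, … for 4610 - a² a perfect square: first hit at a = 11: 4610 - 121 = 4489 = 67².
4610 = 11² + 67² = 121 + 4489 ✓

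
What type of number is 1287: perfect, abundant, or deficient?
deficient

Proper divisors of 1287: sum = 1 + 3 + 9 + 11 + 13 + 33 + 39 + 99 + 117 + 143 + 429 = 897
Since 897 < 1287, 1287 is deficient.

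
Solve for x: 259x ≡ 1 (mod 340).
319

gcd(259, 340) = 1, so the inverse exists.
Extended Euclidean algorithm on (340, 259):
340 = 1 × 259 + 81  ⟹  81 = (1)·340 + (-1)·259
259 = 3 × 81 + 16  ⟹  16 = (-3)·340 + (4)·259
81 = 5 × 16 + 1  ⟹  1 = (16)·340 + (-21)·259
So (-21)·259 ≡ 1 (mod 340), i.e. 259^(-1) ≡ -21 ≡ 319 (mod 340).
Check: 259 × 319 = 82621 ≡ 1 (mod 340)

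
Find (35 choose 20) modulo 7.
0

Using Lucas' theorem:
Write n=35 and k=20 in base 7:
n in base 7: [5, 0]
k in base 7: [2, 6]
C(35,20) mod 7 = ∏ C(n_i, k_i) mod 7
Digit binomials (mod 7): C(5,2) = 10 ≡ 3; C(0,6) = 0 (k_i > n_i)
Product: 3 × 0 = 0 ≡ 0 (mod 7)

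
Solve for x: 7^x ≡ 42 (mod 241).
133

Baby-step giant-step with step n = ⌈√241⌉ = 16.
Baby steps 7^j mod 241 (j:value) for j=0..15: 0:1, 1:7, 2:49, 3:102, 4:232, 5:178, 6:41, 7:46, 8:81, 9:85, 10:113, 11:68, 12:235, 13:199, 14:188, 15:111.
Giant-step multiplier: 7^(-16) ≡ 7^(240-16) = 7^224 ≡ 183 (mod 241).
Giant steps γ_i = 42·183^i mod 241: γ_0=42, γ_1=215, γ_2=62, γ_3=19, γ_4=103, γ_5=51, γ_6=175, γ_7=213, γ_8=178 (in table at j=5).
x = i·n + j = 8·16 + 5 = 133.
Check: 7^133 ≡ 42 (mod 241).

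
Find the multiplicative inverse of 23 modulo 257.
190

gcd(23, 257) = 1, so the inverse exists.
Extended Euclidean algorithm on (257, 23):
257 = 11 × 23 + 4  ⟹  4 = (1)·257 + (-11)·23
23 = 5 × 4 + 3  ⟹  3 = (-5)·257 + (56)·23
4 = 1 × 3 + 1  ⟹  1 = (6)·257 + (-67)·23
So (-67)·23 ≡ 1 (mod 257), i.e. 23^(-1) ≡ -67 ≡ 190 (mod 257).
Check: 23 × 190 = 4370 ≡ 1 (mod 257)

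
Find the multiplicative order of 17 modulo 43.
21

43 is prime, so ord(17) divides φ(43) = 42.
Divisors of 42: 1, 2, 3, 6, 7, 14, 21, 42.
Repeated squaring: 17^1 ≡ 17, 17^2 ≡ 31, 17^4 ≡ 15, 17^8 ≡ 10, 17^16 ≡ 14, 17^32 ≡ 24 (mod 43).
Test 17^d mod 43 for each divisor d in increasing order:
17^1 ≡ 17
17^2 ≡ 31
17^3 = 17^2·17^1 ≡ 11
17^6 = 17^4·17^2 ≡ 35
17^7 = 17^4·17^2·17^1 ≡ 36
17^14 = 17^8·17^4·17^2 ≡ 6
17^21 = 17^16·17^4·17^1 ≡ 1  ← first divisor giving 1
The order is 21.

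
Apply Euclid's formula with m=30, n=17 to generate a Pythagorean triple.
(611, 1020, 1189)

Euclid's formula: a = m² - n², b = 2mn, c = m² + n²
m = 30, n = 17
a = 30² - 17² = 900 - 289 = 611
b = 2 × 30 × 17 = 1020
c = 30² + 17² = 900 + 289 = 1189
Verification: 611² + 1020² = 373321 + 1040400 = 1413721 = 1189² ✓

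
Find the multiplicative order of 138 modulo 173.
43

173 is prime, so ord(138) divides φ(173) = 172.
Divisors of 172: 1, 2, 4, 43, 86, 172.
Repeated squaring: 138^1 ≡ 138, 138^2 ≡ 14, 138^4 ≡ 23, 138^8 ≡ 10, 138^16 ≡ 100, 138^32 ≡ 139, 138^64 ≡ 118, 138^128 ≡ 84 (mod 173).
Test 138^d mod 173 for each divisor d in increasing order:
138^1 ≡ 138
138^2 ≡ 14
138^4 ≡ 23
138^43 = 138^32·138^8·138^2·138^1 ≡ 1  ← first divisor giving 1
The order is 43.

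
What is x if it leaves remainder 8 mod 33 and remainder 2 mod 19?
173

Using Chinese Remainder Theorem:
M = 33 × 19 = 627
M1 = 19, M2 = 33
y1 = 19^(-1) mod 33 = 7
y2 = 33^(-1) mod 19 = 15
x = (8×19×7 + 2×33×15) mod 627 = 173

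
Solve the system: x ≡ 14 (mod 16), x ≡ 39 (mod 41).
654

Using Chinese Remainder Theorem:
M = 16 × 41 = 656
M1 = 41, M2 = 16
y1 = 41^(-1) mod 16 = 9
y2 = 16^(-1) mod 41 = 18
x = (14×41×9 + 39×16×18) mod 656 = 654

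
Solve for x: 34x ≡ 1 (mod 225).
139

gcd(34, 225) = 1, so the inverse exists.
Extended Euclidean algorithm on (225, 34):
225 = 6 × 34 + 21  ⟹  21 = (1)·225 + (-6)·34
34 = 1 × 21 + 13  ⟹  13 = (-1)·225 + (7)·34
21 = 1 × 13 + 8  ⟹  8 = (2)·225 + (-13)·34
13 = 1 × 8 + 5  ⟹  5 = (-3)·225 + (20)·34
8 = 1 × 5 + 3  ⟹  3 = (5)·225 + (-33)·34
5 = 1 × 3 + 2  ⟹  2 = (-8)·225 + (53)·34
3 = 1 × 2 + 1  ⟹  1 = (13)·225 + (-86)·34
So (-86)·34 ≡ 1 (mod 225), i.e. 34^(-1) ≡ -86 ≡ 139 (mod 225).
Check: 34 × 139 = 4726 ≡ 1 (mod 225)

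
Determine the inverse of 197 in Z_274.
153

gcd(197, 274) = 1, so the inverse exists.
Extended Euclidean algorithm on (274, 197):
274 = 1 × 197 + 77  ⟹  77 = (1)·274 + (-1)·197
197 = 2 × 77 + 43  ⟹  43 = (-2)·274 + (3)·197
77 = 1 × 43 + 34  ⟹  34 = (3)·274 + (-4)·197
43 = 1 × 34 + 9  ⟹  9 = (-5)·274 + (7)·197
34 = 3 × 9 + 7  ⟹  7 = (18)·274 + (-25)·197
9 = 1 × 7 + 2  ⟹  2 = (-23)·274 + (32)·197
7 = 3 × 2 + 1  ⟹  1 = (87)·274 + (-121)·197
So (-121)·197 ≡ 1 (mod 274), i.e. 197^(-1) ≡ -121 ≡ 153 (mod 274).
Check: 197 × 153 = 30141 ≡ 1 (mod 274)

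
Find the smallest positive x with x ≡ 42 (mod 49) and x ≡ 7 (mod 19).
140

Using Chinese Remainder Theorem:
M = 49 × 19 = 931
M1 = 19, M2 = 49
y1 = 19^(-1) mod 49 = 31
y2 = 49^(-1) mod 19 = 7
x = (42×19×31 + 7×49×7) mod 931 = 140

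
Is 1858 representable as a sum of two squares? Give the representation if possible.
3² + 43² (a=3, b=43)

Factorization: 1858 = 2 × 929
By Fermat: n is sum of two squares iff every prime p ≡ 3 (mod 4) appears to even power.
All primes ≡ 3 (mod 4) appear to even power.
Search a = 0, 1, 2, … for 1858 - a² a perfect square: first hit at a = 3: 1858 - 9 = 1849 = 43².
1858 = 3² + 43² = 9 + 1849 ✓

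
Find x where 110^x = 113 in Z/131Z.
50

Baby-step giant-step with step n = ⌈√131⌉ = 12.
Baby steps 110^j mod 131 (j:value) for j=0..11: 0:1, 1:110, 2:48, 3:40, 4:77, 5:86, 6:28, 7:67, 8:34, 9:72, 10:60, 11:50.
Giant-step multiplier: 110^(-12) ≡ 110^(130-12) = 110^118 ≡ 65 (mod 131).
Giant steps γ_i = 113·65^i mod 131: γ_0=113, γ_1=9, γ_2=61, γ_3=35, γ_4=48 (in table at j=2).
x = i·n + j = 4·12 + 2 = 50.
Check: 110^50 ≡ 113 (mod 131).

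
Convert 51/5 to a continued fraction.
[10; 5]

Euclidean algorithm steps:
51 = 10 × 5 + 1
5 = 5 × 1 + 0
Continued fraction: [10; 5]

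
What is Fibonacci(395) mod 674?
533

Matrix identity: Q^n = [[F_(n+1), F_n], [F_n, F_(n-1)]] with Q = [[1,1],[1,0]].
n = 395 = 110001011₂. Square-and-multiply, entries mod 674:
Q^1 = [[1,1],[1,0]]
Q^3 = (Q^1)²·Q = [[3,2],[2,1]]
Q^6 = (Q^3)² = [[13,8],[8,5]]
Q^12 = (Q^6)² = [[233,144],[144,89]]
Q^24 = (Q^12)² = [[211,536],[536,349]]
Q^49 = (Q^24)²·Q = [[439,209],[209,230]]
Q^98 = (Q^49)² = [[502,303],[303,199]]
Q^197 = (Q^98)²·Q = [[166,73],[73,93]]
Q^395 = (Q^197)²·Q = [[568,533],[533,35]]
F_395 mod 674 = Q^395[0][1] = 533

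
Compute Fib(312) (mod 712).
448

Matrix identity: Q^n = [[F_(n+1), F_n], [F_n, F_(n-1)]] with Q = [[1,1],[1,0]].
n = 312 = 100111000₂. Square-and-multiply, entries mod 712:
Q^1 = [[1,1],[1,0]]
Q^2 = (Q^1)² = [[2,1],[1,1]]
Q^4 = (Q^2)² = [[5,3],[3,2]]
Q^9 = (Q^4)²·Q = [[55,34],[34,21]]
Q^19 = (Q^9)²·Q = [[357,621],[621,448]]
Q^39 = (Q^19)²·Q = [[531,450],[450,81]]
Q^78 = (Q^39)² = [[301,568],[568,445]]
Q^156 = (Q^78)² = [[265,88],[88,177]]
Q^312 = (Q^156)² = [[361,448],[448,625]]
F_312 mod 712 = Q^312[0][1] = 448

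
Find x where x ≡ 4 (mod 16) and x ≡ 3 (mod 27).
84

Using Chinese Remainder Theorem:
M = 16 × 27 = 432
M1 = 27, M2 = 16
y1 = 27^(-1) mod 16 = 3
y2 = 16^(-1) mod 27 = 22
x = (4×27×3 + 3×16×22) mod 432 = 84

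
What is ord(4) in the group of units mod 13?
6

13 is prime, so ord(4) divides φ(13) = 12.
Divisors of 12: 1, 2, 3, 4, 6, 12.
Repeated squaring: 4^1 ≡ 4, 4^2 ≡ 3, 4^4 ≡ 9, 4^8 ≡ 3 (mod 13).
Test 4^d mod 13 for each divisor d in increasing order:
4^1 ≡ 4
4^2 ≡ 3
4^3 = 4^2·4^1 ≡ 12
4^4 ≡ 9
4^6 = 4^4·4^2 ≡ 1  ← first divisor giving 1
The order is 6.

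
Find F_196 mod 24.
3

Matrix identity: Q^n = [[F_(n+1), F_n], [F_n, F_(n-1)]] with Q = [[1,1],[1,0]].
n = 196 = 11000100₂. Square-and-multiply, entries mod 24:
Q^1 = [[1,1],[1,0]]
Q^3 = (Q^1)²·Q = [[3,2],[2,1]]
Q^6 = (Q^3)² = [[13,8],[8,5]]
Q^12 = (Q^6)² = [[17,0],[0,17]]
Q^24 = (Q^12)² = [[1,0],[0,1]]
Q^49 = (Q^24)²·Q = [[1,1],[1,0]]
Q^98 = (Q^49)² = [[2,1],[1,1]]
Q^196 = (Q^98)² = [[5,3],[3,2]]
F_196 mod 24 = Q^196[0][1] = 3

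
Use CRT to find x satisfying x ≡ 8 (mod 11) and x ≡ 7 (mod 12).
19

Using Chinese Remainder Theorem:
M = 11 × 12 = 132
M1 = 12, M2 = 11
y1 = 12^(-1) mod 11 = 1
y2 = 11^(-1) mod 12 = 11
x = (8×12×1 + 7×11×11) mod 132 = 19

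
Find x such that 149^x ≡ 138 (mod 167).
147

Baby-step giant-step with step n = ⌈√167⌉ = 13.
Baby steps 149^j mod 167 (j:value) for j=0..12: 0:1, 1:149, 2:157, 3:13, 4:100, 5:37, 6:2, 7:131, 8:147, 9:26, 10:33, 11:74, 12:4.
Giant-step multiplier: 149^(-13) ≡ 149^(166-13) = 149^153 ≡ 109 (mod 167).
Giant steps γ_i = 138·109^i mod 167: γ_0=138, γ_1=12, γ_2=139, γ_3=121, γ_4=163, γ_5=65, γ_6=71, γ_7=57, γ_8=34, γ_9=32, γ_10=148, γ_11=100 (in table at j=4).
x = i·n + j = 11·13 + 4 = 147.
Check: 149^147 ≡ 138 (mod 167).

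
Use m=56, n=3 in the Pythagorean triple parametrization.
(3127, 336, 3145)

Euclid's formula: a = m² - n², b = 2mn, c = m² + n²
m = 56, n = 3
a = 56² - 3² = 3136 - 9 = 3127
b = 2 × 56 × 3 = 336
c = 56² + 3² = 3136 + 9 = 3145
Verification: 3127² + 336² = 9778129 + 112896 = 9891025 = 3145² ✓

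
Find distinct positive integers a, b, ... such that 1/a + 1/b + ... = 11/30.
1/3 + 1/30

Greedy algorithm:
11/30: ceiling(30/11) = 3, use 1/3
1/30: ceiling(30/1) = 30, use 1/30
Result: 11/30 = 1/3 + 1/30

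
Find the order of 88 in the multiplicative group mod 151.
75

151 is prime, so ord(88) divides φ(151) = 150.
Divisors of 150: 1, 2, 3, 5, 6, 10, 15, 25, 30, 50, 75, 150.
Repeated squaring: 88^1 ≡ 88, 88^2 ≡ 43, 88^4 ≡ 37, 88^8 ≡ 10, 88^16 ≡ 100, 88^32 ≡ 34, 88^64 ≡ 99, 88^128 ≡ 137 (mod 151).
Test 88^d mod 151 for each divisor d in increasing order:
88^1 ≡ 88
88^2 ≡ 43
88^3 = 88^2·88^1 ≡ 9
88^5 = 88^4·88^1 ≡ 85
88^6 = 88^4·88^2 ≡ 81
88^10 = 88^8·88^2 ≡ 128
88^15 = 88^8·88^4·88^2·88^1 ≡ 8
88^25 = 88^16·88^8·88^1 ≡ 118
88^30 = 88^16·88^8·88^4·88^2 ≡ 64
88^50 = 88^32·88^16·88^2 ≡ 32
88^75 = 88^64·88^8·88^2·88^1 ≡ 1  ← first divisor giving 1
The order is 75.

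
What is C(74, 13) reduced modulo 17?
0

Using Lucas' theorem:
Write n=74 and k=13 in base 17:
n in base 17: [4, 6]
k in base 17: [0, 13]
C(74,13) mod 17 = ∏ C(n_i, k_i) mod 17
Digit binomials (mod 17): C(4,0) = 1; C(6,13) = 0 (k_i > n_i)
Product: 1 × 0 = 0 ≡ 0 (mod 17)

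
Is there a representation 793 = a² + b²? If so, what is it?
3² + 28² (a=3, b=28)

Factorization: 793 = 13 × 61
By Fermat: n is sum of two squares iff every prime p ≡ 3 (mod 4) appears to even power.
All primes ≡ 3 (mod 4) appear to even power.
Search a = 0, 1, 2, … for 793 - a² a perfect square: first hit at a = 3: 793 - 9 = 784 = 28².
793 = 3² + 28² = 9 + 784 ✓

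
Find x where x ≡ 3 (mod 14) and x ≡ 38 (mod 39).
311

Using Chinese Remainder Theorem:
M = 14 × 39 = 546
M1 = 39, M2 = 14
y1 = 39^(-1) mod 14 = 9
y2 = 14^(-1) mod 39 = 14
x = (3×39×9 + 38×14×14) mod 546 = 311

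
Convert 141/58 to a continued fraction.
[2; 2, 3, 8]

Euclidean algorithm steps:
141 = 2 × 58 + 25
58 = 2 × 25 + 8
25 = 3 × 8 + 1
8 = 8 × 1 + 0
Continued fraction: [2; 2, 3, 8]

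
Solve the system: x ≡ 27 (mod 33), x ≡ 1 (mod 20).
621

Using Chinese Remainder Theorem:
M = 33 × 20 = 660
M1 = 20, M2 = 33
y1 = 20^(-1) mod 33 = 5
y2 = 33^(-1) mod 20 = 17
x = (27×20×5 + 1×33×17) mod 660 = 621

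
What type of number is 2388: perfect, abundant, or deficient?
abundant

Proper divisors of 2388: sum = 1 + 2 + 3 + 4 + 6 + 12 + 199 + 398 + 597 + 796 + 1194 = 3212
Since 3212 > 2388, 2388 is abundant.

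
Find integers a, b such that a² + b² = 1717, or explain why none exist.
6² + 41² (a=6, b=41)

Factorization: 1717 = 17 × 101
By Fermat: n is sum of two squares iff every prime p ≡ 3 (mod 4) appears to even power.
All primes ≡ 3 (mod 4) appear to even power.
Search a = 0, 1, 2, … for 1717 - a² a perfect square: first hit at a = 6: 1717 - 36 = 1681 = 41².
1717 = 6² + 41² = 36 + 1681 ✓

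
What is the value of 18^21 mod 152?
56

Repeated squaring. Binary of 21 = 10101.
18^1 ≡ 18 (mod 152); 18^2 ≡ 20 (mod 152); 18^4 ≡ 96 (mod 152); 18^8 ≡ 96 (mod 152); 18^16 ≡ 96 (mod 152)
18^21 = 18^1 × 18^4 × 18^16 ≡ 56 (mod 152)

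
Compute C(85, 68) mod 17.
5

Using Lucas' theorem:
Write n=85 and k=68 in base 17:
n in base 17: [5, 0]
k in base 17: [4, 0]
C(85,68) mod 17 = ∏ C(n_i, k_i) mod 17
Digit binomials (mod 17): C(5,4) = 5; C(0,0) = 1
Product: 5 × 1 = 5 ≡ 5 (mod 17)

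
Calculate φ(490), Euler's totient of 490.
168

490 = 2 × 5 × 7^2
φ(n) = n × ∏(1 - 1/p) for each prime p dividing n
φ(490) = 490 × (1 - 1/2) × (1 - 1/5) × (1 - 1/7) = 168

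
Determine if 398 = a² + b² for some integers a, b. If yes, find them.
Not possible

Factorization: 398 = 2 × 199
By Fermat: n is sum of two squares iff every prime p ≡ 3 (mod 4) appears to even power.
Prime(s) ≡ 3 (mod 4) with odd exponent: [(199, 1)]
Therefore 398 cannot be expressed as a² + b².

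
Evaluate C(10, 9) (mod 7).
3

Using Lucas' theorem:
Write n=10 and k=9 in base 7:
n in base 7: [1, 3]
k in base 7: [1, 2]
C(10,9) mod 7 = ∏ C(n_i, k_i) mod 7
Digit binomials (mod 7): C(1,1) = 1; C(3,2) = 3
Product: 1 × 3 = 3 ≡ 3 (mod 7)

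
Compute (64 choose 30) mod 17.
3

Using Lucas' theorem:
Write n=64 and k=30 in base 17:
n in base 17: [3, 13]
k in base 17: [1, 13]
C(64,30) mod 17 = ∏ C(n_i, k_i) mod 17
Digit binomials (mod 17): C(3,1) = 3; C(13,13) = 1
Product: 3 × 1 = 3 ≡ 3 (mod 17)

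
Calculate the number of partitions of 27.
3010

p(n) counts ways to write n as a sum of positive integers (order ignored).
Euler's pentagonal recurrence: p(k) = p(k-1) + p(k-2) - p(k-5) - p(k-7) + p(k-12) + p(k-15) - ... (offsets j(3j∓1)/2, signs ++--, p(0)=1, p(<0)=0).
DP table for k = 0..26: p(0)=1, p(1)=1, p(2)=2, p(3)=3, p(4)=5, p(5)=7, p(6)=11, p(7)=15, p(8)=22, p(9)=30, p(10)=42, p(11)=56, p(12)=77, p(13)=101, p(14)=135, p(15)=176, p(16)=231, p(17)=297, p(18)=385, p(19)=490, p(20)=627, p(21)=792, p(22)=1002, p(23)=1255, p(24)=1575, p(25)=1958, p(26)=2436.
Final step: p(27) = p(26) + p(25) - p(22) - p(20) + p(15) + p(12) - p(5) - p(1)
= 2436 + 1958 - 1002 - 627 + 176 + 77 - 7 - 1
= 3010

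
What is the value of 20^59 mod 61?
58

Repeated squaring. Binary of 59 = 111011.
20^1 ≡ 20 (mod 61); 20^2 ≡ 34 (mod 61); 20^4 ≡ 58 (mod 61); 20^8 ≡ 9 (mod 61); 20^16 ≡ 20 (mod 61); 20^32 ≡ 34 (mod 61)
20^59 = 20^1 × 20^2 × 20^8 × 20^16 × 20^32 ≡ 58 (mod 61)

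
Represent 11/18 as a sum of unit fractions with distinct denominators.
1/2 + 1/9

Greedy algorithm:
11/18: ceiling(18/11) = 2, use 1/2
1/9: ceiling(9/1) = 9, use 1/9
Result: 11/18 = 1/2 + 1/9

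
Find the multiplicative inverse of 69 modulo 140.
69

gcd(69, 140) = 1, so the inverse exists.
Extended Euclidean algorithm on (140, 69):
140 = 2 × 69 + 2  ⟹  2 = (1)·140 + (-2)·69
69 = 34 × 2 + 1  ⟹  1 = (-34)·140 + (69)·69
So (69)·69 ≡ 1 (mod 140), i.e. 69^(-1) ≡ 69 (mod 140).
Check: 69 × 69 = 4761 ≡ 1 (mod 140)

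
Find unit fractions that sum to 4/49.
1/13 + 1/213 + 1/67841 + 1/9204734721

Greedy algorithm:
4/49: ceiling(49/4) = 13, use 1/13
3/637: ceiling(637/3) = 213, use 1/213
2/135681: ceiling(135681/2) = 67841, use 1/67841
1/9204734721: ceiling(9204734721/1) = 9204734721, use 1/9204734721
Result: 4/49 = 1/13 + 1/213 + 1/67841 + 1/9204734721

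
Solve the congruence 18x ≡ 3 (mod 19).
x ≡ 16 (mod 19)

gcd(18, 19) = 1, which divides 3, so solutions exist.
Find 18^(-1) mod 19 by the extended Euclidean algorithm:
19 = 1 × 18 + 1  ⟹  1 = (1)·19 + (-1)·18
So (-1)·18 ≡ 1 (mod 19), i.e. 18^(-1) ≡ -1 ≡ 18 (mod 19).
x ≡ 18 × 3 = 54 ≡ 16 (mod 19).
Check: 18 × 16 = 288 ≡ 3 (mod 19).
Unique solution: x ≡ 16 (mod 19)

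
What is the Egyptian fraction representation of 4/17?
1/5 + 1/29 + 1/1233 + 1/3039345

Greedy algorithm:
4/17: ceiling(17/4) = 5, use 1/5
3/85: ceiling(85/3) = 29, use 1/29
2/2465: ceiling(2465/2) = 1233, use 1/1233
1/3039345: ceiling(3039345/1) = 3039345, use 1/3039345
Result: 4/17 = 1/5 + 1/29 + 1/1233 + 1/3039345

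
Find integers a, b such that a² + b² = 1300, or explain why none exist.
2² + 36² (a=2, b=36)

Factorization: 1300 = 2^2 × 5^2 × 13
By Fermat: n is sum of two squares iff every prime p ≡ 3 (mod 4) appears to even power.
All primes ≡ 3 (mod 4) appear to even power.
Search a = 0, 1, 2, … for 1300 - a² a perfect square: first hit at a = 2: 1300 - 4 = 1296 = 36².
1300 = 2² + 36² = 4 + 1296 ✓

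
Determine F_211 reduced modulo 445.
34

Matrix identity: Q^n = [[F_(n+1), F_n], [F_n, F_(n-1)]] with Q = [[1,1],[1,0]].
n = 211 = 11010011₂. Square-and-multiply, entries mod 445:
Q^1 = [[1,1],[1,0]]
Q^3 = (Q^1)²·Q = [[3,2],[2,1]]
Q^6 = (Q^3)² = [[13,8],[8,5]]
Q^13 = (Q^6)²·Q = [[377,233],[233,144]]
Q^26 = (Q^13)² = [[173,353],[353,265]]
Q^52 = (Q^26)² = [[123,199],[199,369]]
Q^105 = (Q^52)²·Q = [[3,440],[440,8]]
Q^211 = (Q^105)²·Q = [[424,34],[34,390]]
F_211 mod 445 = Q^211[0][1] = 34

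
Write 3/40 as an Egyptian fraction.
1/14 + 1/280

Greedy algorithm:
3/40: ceiling(40/3) = 14, use 1/14
1/280: ceiling(280/1) = 280, use 1/280
Result: 3/40 = 1/14 + 1/280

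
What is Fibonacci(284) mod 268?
77

Matrix identity: Q^n = [[F_(n+1), F_n], [F_n, F_(n-1)]] with Q = [[1,1],[1,0]].
n = 284 = 100011100₂. Square-and-multiply, entries mod 268:
Q^1 = [[1,1],[1,0]]
Q^2 = (Q^1)² = [[2,1],[1,1]]
Q^4 = (Q^2)² = [[5,3],[3,2]]
Q^8 = (Q^4)² = [[34,21],[21,13]]
Q^17 = (Q^8)²·Q = [[172,257],[257,183]]
Q^35 = (Q^17)²·Q = [[72,225],[225,115]]
Q^71 = (Q^35)²·Q = [[64,65],[65,267]]
Q^142 = (Q^71)² = [[13,75],[75,206]]
Q^284 = (Q^142)² = [[166,77],[77,89]]
F_284 mod 268 = Q^284[0][1] = 77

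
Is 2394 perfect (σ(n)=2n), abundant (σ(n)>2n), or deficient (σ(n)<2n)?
abundant

Proper divisors of 2394: sum = 1 + 2 + 3 + 6 + 7 + 9 + 14 + 18 + ... + 342 + 399 + 798 + 1197 (23 divisors) = 3846
Since 3846 > 2394, 2394 is abundant.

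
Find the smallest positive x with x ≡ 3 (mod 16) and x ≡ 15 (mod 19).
243

Using Chinese Remainder Theorem:
M = 16 × 19 = 304
M1 = 19, M2 = 16
y1 = 19^(-1) mod 16 = 11
y2 = 16^(-1) mod 19 = 6
x = (3×19×11 + 15×16×6) mod 304 = 243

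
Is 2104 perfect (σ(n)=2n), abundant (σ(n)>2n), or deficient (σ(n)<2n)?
deficient

Proper divisors of 2104: sum = 1 + 2 + 4 + 8 + 263 + 526 + 1052 = 1856
Since 1856 < 2104, 2104 is deficient.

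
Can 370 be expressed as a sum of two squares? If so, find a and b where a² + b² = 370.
3² + 19² (a=3, b=19)

Factorization: 370 = 2 × 5 × 37
By Fermat: n is sum of two squares iff every prime p ≡ 3 (mod 4) appears to even power.
All primes ≡ 3 (mod 4) appear to even power.
Search a = 0, 1, 2, … for 370 - a² a perfect square: first hit at a = 3: 370 - 9 = 361 = 19².
370 = 3² + 19² = 9 + 361 ✓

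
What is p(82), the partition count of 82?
20506255

p(n) counts ways to write n as a sum of positive integers (order ignored).
Euler's pentagonal recurrence: p(k) = p(k-1) + p(k-2) - p(k-5) - p(k-7) + p(k-12) + p(k-15) - ... (offsets j(3j∓1)/2, signs ++--, p(0)=1, p(<0)=0).
DP table for k = 0..81: p(0)=1, p(1)=1, p(2)=2, p(3)=3, p(4)=5, p(5)=7, p(6)=11, p(7)=15, p(8)=22, p(9)=30, p(10)=42, p(11)=56, p(12)=77, p(13)=101, p(14)=135, p(15)=176, p(16)=231, p(17)=297, p(18)=385, p(19)=490, p(20)=627, p(21)=792, p(22)=1002, p(23)=1255, p(24)=1575, p(25)=1958, p(26)=2436, p(27)=3010, p(28)=3718, p(29)=4565, p(30)=5604, p(31)=6842, p(32)=8349, p(33)=10143, p(34)=12310, p(35)=14883, p(36)=17977, p(37)=21637, p(38)=26015, p(39)=31185, p(40)=37338, p(41)=44583, p(42)=53174, p(43)=63261, p(44)=75175, p(45)=89134, p(46)=105558, p(47)=124754, p(48)=147273, p(49)=173525, p(50)=204226, p(51)=239943, p(52)=281589, p(53)=329931, p(54)=386155, p(55)=451276, p(56)=526823, p(57)=614154, p(58)=715220, p(59)=831820, p(60)=966467, p(61)=1121505, p(62)=1300156, p(63)=1505499, p(64)=1741630, p(65)=2012558, p(66)=2323520, p(67)=2679689, p(68)=3087735, p(69)=3554345, p(70)=4087968, p(71)=4697205, p(72)=5392783, p(73)=6185689, p(74)=7089500, p(75)=8118264, p(76)=9289091, p(77)=10619863, p(78)=12132164, p(79)=13848650, p(80)=15796476, p(81)=18004327.
Final step: p(82) = p(81) + p(80) - p(77) - p(75) + p(70) + p(67) - p(60) - p(56) + p(47) + p(42) - p(31) - p(25) + p(12) + p(5)
= 18004327 + 15796476 - 10619863 - 8118264 + 4087968 + 2679689 - 966467 - 526823 + 124754 + 53174 - 6842 - 1958 + 77 + 7
= 20506255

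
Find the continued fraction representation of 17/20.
[0; 1, 5, 1, 2]

Euclidean algorithm steps:
17 = 0 × 20 + 17
20 = 1 × 17 + 3
17 = 5 × 3 + 2
3 = 1 × 2 + 1
2 = 2 × 1 + 0
Continued fraction: [0; 1, 5, 1, 2]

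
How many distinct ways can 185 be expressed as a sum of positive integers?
1071823774337

p(n) counts ways to write n as a sum of positive integers (order ignored).
Euler's pentagonal recurrence: p(k) = p(k-1) + p(k-2) - p(k-5) - p(k-7) + p(k-12) + p(k-15) - ... (offsets j(3j∓1)/2, signs ++--, p(0)=1, p(<0)=0).
DP table for k = 0..184: p(0)=1, p(1)=1, p(2)=2, p(3)=3, p(4)=5, p(5)=7, p(6)=11, p(7)=15, p(8)=22, p(9)=30, p(10)=42, p(11)=56, p(12)=77, p(13)=101, p(14)=135, p(15)=176, p(16)=231, p(17)=297, p(18)=385, p(19)=490, p(20)=627, p(21)=792, p(22)=1002, p(23)=1255, p(24)=1575, p(25)=1958, p(26)=2436, p(27)=3010, p(28)=3718, p(29)=4565, p(30)=5604, p(31)=6842, p(32)=8349, p(33)=10143, p(34)=12310, p(35)=14883, p(36)=17977, p(37)=21637, p(38)=26015, p(39)=31185, p(40)=37338, p(41)=44583, p(42)=53174, p(43)=63261, p(44)=75175, p(45)=89134, p(46)=105558, p(47)=124754, p(48)=147273, p(49)=173525, p(50)=204226, p(51)=239943, p(52)=281589, p(53)=329931, p(54)=386155, p(55)=451276, p(56)=526823, p(57)=614154, p(58)=715220, p(59)=831820, p(60)=966467, p(61)=1121505, p(62)=1300156, p(63)=1505499, p(64)=1741630, p(65)=2012558, p(66)=2323520, p(67)=2679689, p(68)=3087735, p(69)=3554345, p(70)=4087968, p(71)=4697205, p(72)=5392783, p(73)=6185689, p(74)=7089500, p(75)=8118264, p(76)=9289091, p(77)=10619863, p(78)=12132164, p(79)=13848650, p(80)=15796476, p(81)=18004327, p(82)=20506255, p(83)=23338469, p(84)=26543660, p(85)=30167357, p(86)=34262962, p(87)=38887673, p(88)=44108109, p(89)=49995925, p(90)=56634173, p(91)=64112359, p(92)=72533807, p(93)=82010177, p(94)=92669720, p(95)=104651419, p(96)=118114304, p(97)=133230930, p(98)=150198136, p(99)=169229875, p(100)=190569292, p(101)=214481126, p(102)=241265379, p(103)=271248950, p(104)=304801365, p(105)=342325709, p(106)=384276336, p(107)=431149389, p(108)=483502844, p(109)=541946240, p(110)=607163746, p(111)=679903203, p(112)=761002156, p(113)=851376628, p(114)=952050665, p(115)=1064144451, p(116)=1188908248, p(117)=1327710076, p(118)=1482074143, p(119)=1653668665, p(120)=1844349560, p(121)=2056148051, p(122)=2291320912, p(123)=2552338241, p(124)=2841940500, p(125)=3163127352, p(126)=3519222692, p(127)=3913864295, p(128)=4351078600, p(129)=4835271870, p(130)=5371315400, p(131)=5964539504, p(132)=6620830889, p(133)=7346629512, p(134)=8149040695, p(135)=9035836076, p(136)=10015581680, p(137)=11097645016, p(138)=12292341831, p(139)=13610949895, p(140)=15065878135, p(141)=16670689208, p(142)=18440293320, p(143)=20390982757, p(144)=22540654445, p(145)=24908858009, p(146)=27517052599, p(147)=30388671978, p(148)=33549419497, p(149)=37027355200, p(150)=40853235313, p(151)=45060624582, p(152)=49686288421, p(153)=54770336324, p(154)=60356673280, p(155)=66493182097, p(156)=73232243759, p(157)=80630964769, p(158)=88751778802, p(159)=97662728555, p(160)=107438159466, p(161)=118159068427, p(162)=129913904637, p(163)=142798995930, p(164)=156919475295, p(165)=172389800255, p(166)=189334822579, p(167)=207890420102, p(168)=228204732751, p(169)=250438925115, p(170)=274768617130, p(171)=301384802048, p(172)=330495499613, p(173)=362326859895, p(174)=397125074750, p(175)=435157697830, p(176)=476715857290, p(177)=522115831195, p(178)=571701605655, p(179)=625846753120, p(180)=684957390936, p(181)=749474411781, p(182)=819876908323, p(183)=896684817527, p(184)=980462880430.
Final step: p(185) = p(184) + p(183) - p(180) - p(178) + p(173) + p(170) - p(163) - p(159) + p(150) + p(145) - p(134) - p(128) + p(115) + p(108) - p(93) - p(85) + p(68) + p(59) - p(40) - p(30) + p(9)
= 980462880430 + 896684817527 - 684957390936 - 571701605655 + 362326859895 + 274768617130 - 142798995930 - 97662728555 + 40853235313 + 24908858009 - 8149040695 - 4351078600 + 1064144451 + 483502844 - 82010177 - 30167357 + 3087735 + 831820 - 37338 - 5604 + 30
= 1071823774337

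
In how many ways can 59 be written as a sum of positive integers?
831820

p(n) counts ways to write n as a sum of positive integers (order ignored).
Euler's pentagonal recurrence: p(k) = p(k-1) + p(k-2) - p(k-5) - p(k-7) + p(k-12) + p(k-15) - ... (offsets j(3j∓1)/2, signs ++--, p(0)=1, p(<0)=0).
DP table for k = 0..58: p(0)=1, p(1)=1, p(2)=2, p(3)=3, p(4)=5, p(5)=7, p(6)=11, p(7)=15, p(8)=22, p(9)=30, p(10)=42, p(11)=56, p(12)=77, p(13)=101, p(14)=135, p(15)=176, p(16)=231, p(17)=297, p(18)=385, p(19)=490, p(20)=627, p(21)=792, p(22)=1002, p(23)=1255, p(24)=1575, p(25)=1958, p(26)=2436, p(27)=3010, p(28)=3718, p(29)=4565, p(30)=5604, p(31)=6842, p(32)=8349, p(33)=10143, p(34)=12310, p(35)=14883, p(36)=17977, p(37)=21637, p(38)=26015, p(39)=31185, p(40)=37338, p(41)=44583, p(42)=53174, p(43)=63261, p(44)=75175, p(45)=89134, p(46)=105558, p(47)=124754, p(48)=147273, p(49)=173525, p(50)=204226, p(51)=239943, p(52)=281589, p(53)=329931, p(54)=386155, p(55)=451276, p(56)=526823, p(57)=614154, p(58)=715220.
Final step: p(59) = p(58) + p(57) - p(54) - p(52) + p(47) + p(44) - p(37) - p(33) + p(24) + p(19) - p(8) - p(2)
= 715220 + 614154 - 386155 - 281589 + 124754 + 75175 - 21637 - 10143 + 1575 + 490 - 22 - 2
= 831820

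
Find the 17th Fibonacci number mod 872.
725

Matrix identity: Q^n = [[F_(n+1), F_n], [F_n, F_(n-1)]] with Q = [[1,1],[1,0]].
n = 17 = 10001₂. Square-and-multiply, entries mod 872:
Q^1 = [[1,1],[1,0]]
Q^2 = (Q^1)² = [[2,1],[1,1]]
Q^4 = (Q^2)² = [[5,3],[3,2]]
Q^8 = (Q^4)² = [[34,21],[21,13]]
Q^17 = (Q^8)²·Q = [[840,725],[725,115]]
F_17 mod 872 = Q^17[0][1] = 725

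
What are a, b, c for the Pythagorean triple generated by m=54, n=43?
(1067, 4644, 4765)

Euclid's formula: a = m² - n², b = 2mn, c = m² + n²
m = 54, n = 43
a = 54² - 43² = 2916 - 1849 = 1067
b = 2 × 54 × 43 = 4644
c = 54² + 43² = 2916 + 1849 = 4765
Verification: 1067² + 4644² = 1138489 + 21566736 = 22705225 = 4765² ✓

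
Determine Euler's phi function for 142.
70

142 = 2 × 71
φ(n) = n × ∏(1 - 1/p) for each prime p dividing n
φ(142) = 142 × (1 - 1/2) × (1 - 1/71) = 70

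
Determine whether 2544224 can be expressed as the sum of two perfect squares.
Not possible

Factorization: 2544224 = 2^5 × 43^3
By Fermat: n is sum of two squares iff every prime p ≡ 3 (mod 4) appears to even power.
Prime(s) ≡ 3 (mod 4) with odd exponent: [(43, 3)]
Therefore 2544224 cannot be expressed as a² + b².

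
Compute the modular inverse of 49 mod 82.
77

gcd(49, 82) = 1, so the inverse exists.
Extended Euclidean algorithm on (82, 49):
82 = 1 × 49 + 33  ⟹  33 = (1)·82 + (-1)·49
49 = 1 × 33 + 16  ⟹  16 = (-1)·82 + (2)·49
33 = 2 × 16 + 1  ⟹  1 = (3)·82 + (-5)·49
So (-5)·49 ≡ 1 (mod 82), i.e. 49^(-1) ≡ -5 ≡ 77 (mod 82).
Check: 49 × 77 = 3773 ≡ 1 (mod 82)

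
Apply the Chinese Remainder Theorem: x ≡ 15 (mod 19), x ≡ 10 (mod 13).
205

Using Chinese Remainder Theorem:
M = 19 × 13 = 247
M1 = 13, M2 = 19
y1 = 13^(-1) mod 19 = 3
y2 = 19^(-1) mod 13 = 11
x = (15×13×3 + 10×19×11) mod 247 = 205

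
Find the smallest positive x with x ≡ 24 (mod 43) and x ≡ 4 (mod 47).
239

Using Chinese Remainder Theorem:
M = 43 × 47 = 2021
M1 = 47, M2 = 43
y1 = 47^(-1) mod 43 = 11
y2 = 43^(-1) mod 47 = 35
x = (24×47×11 + 4×43×35) mod 2021 = 239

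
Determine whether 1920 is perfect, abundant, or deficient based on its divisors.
abundant

Proper divisors of 1920: sum = 1 + 2 + 3 + 4 + 5 + 6 + 8 + 10 + ... + 384 + 480 + 640 + 960 (31 divisors) = 4200
Since 4200 > 1920, 1920 is abundant.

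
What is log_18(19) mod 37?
19

Baby-step giant-step with step n = ⌈√37⌉ = 7.
Baby steps 18^j mod 37 (j:value) for j=0..6: 0:1, 1:18, 2:28, 3:23, 4:7, 5:15, 6:11.
Giant-step multiplier: 18^(-7) ≡ 18^(36-7) = 18^29 ≡ 20 (mod 37).
Giant steps γ_i = 19·20^i mod 37: γ_0=19, γ_1=10, γ_2=15 (in table at j=5).
x = i·n + j = 2·7 + 5 = 19.
Check: 18^19 ≡ 19 (mod 37).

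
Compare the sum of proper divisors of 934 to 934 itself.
deficient

Proper divisors of 934: sum = 1 + 2 + 467 = 470
Since 470 < 934, 934 is deficient.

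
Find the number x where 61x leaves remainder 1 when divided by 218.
193

gcd(61, 218) = 1, so the inverse exists.
Extended Euclidean algorithm on (218, 61):
218 = 3 × 61 + 35  ⟹  35 = (1)·218 + (-3)·61
61 = 1 × 35 + 26  ⟹  26 = (-1)·218 + (4)·61
35 = 1 × 26 + 9  ⟹  9 = (2)·218 + (-7)·61
26 = 2 × 9 + 8  ⟹  8 = (-5)·218 + (18)·61
9 = 1 × 8 + 1  ⟹  1 = (7)·218 + (-25)·61
So (-25)·61 ≡ 1 (mod 218), i.e. 61^(-1) ≡ -25 ≡ 193 (mod 218).
Check: 61 × 193 = 11773 ≡ 1 (mod 218)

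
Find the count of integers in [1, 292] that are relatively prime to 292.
144

292 = 2^2 × 73
φ(n) = n × ∏(1 - 1/p) for each prime p dividing n
φ(292) = 292 × (1 - 1/2) × (1 - 1/73) = 144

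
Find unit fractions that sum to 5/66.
1/14 + 1/231

Greedy algorithm:
5/66: ceiling(66/5) = 14, use 1/14
1/231: ceiling(231/1) = 231, use 1/231
Result: 5/66 = 1/14 + 1/231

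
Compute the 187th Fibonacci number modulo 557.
556

Matrix identity: Q^n = [[F_(n+1), F_n], [F_n, F_(n-1)]] with Q = [[1,1],[1,0]].
n = 187 = 10111011₂. Square-and-multiply, entries mod 557:
Q^1 = [[1,1],[1,0]]
Q^2 = (Q^1)² = [[2,1],[1,1]]
Q^5 = (Q^2)²·Q = [[8,5],[5,3]]
Q^11 = (Q^5)²·Q = [[144,89],[89,55]]
Q^23 = (Q^11)²·Q = [[137,250],[250,444]]
Q^46 = (Q^23)² = [[504,430],[430,74]]
Q^93 = (Q^46)²·Q = [[118,0],[0,118]]
Q^187 = (Q^93)²·Q = [[556,556],[556,0]]
F_187 mod 557 = Q^187[0][1] = 556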